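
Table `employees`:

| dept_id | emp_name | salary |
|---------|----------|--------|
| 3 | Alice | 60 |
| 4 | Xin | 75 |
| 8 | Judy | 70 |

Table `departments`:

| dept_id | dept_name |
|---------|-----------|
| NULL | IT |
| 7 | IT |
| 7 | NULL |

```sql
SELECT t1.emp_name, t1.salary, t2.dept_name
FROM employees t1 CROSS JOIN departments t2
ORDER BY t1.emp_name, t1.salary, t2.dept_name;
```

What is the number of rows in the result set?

CROSS JOIN pairs every row of `employees` with every row of `departments`: 3 × 3 = 9 rows.

9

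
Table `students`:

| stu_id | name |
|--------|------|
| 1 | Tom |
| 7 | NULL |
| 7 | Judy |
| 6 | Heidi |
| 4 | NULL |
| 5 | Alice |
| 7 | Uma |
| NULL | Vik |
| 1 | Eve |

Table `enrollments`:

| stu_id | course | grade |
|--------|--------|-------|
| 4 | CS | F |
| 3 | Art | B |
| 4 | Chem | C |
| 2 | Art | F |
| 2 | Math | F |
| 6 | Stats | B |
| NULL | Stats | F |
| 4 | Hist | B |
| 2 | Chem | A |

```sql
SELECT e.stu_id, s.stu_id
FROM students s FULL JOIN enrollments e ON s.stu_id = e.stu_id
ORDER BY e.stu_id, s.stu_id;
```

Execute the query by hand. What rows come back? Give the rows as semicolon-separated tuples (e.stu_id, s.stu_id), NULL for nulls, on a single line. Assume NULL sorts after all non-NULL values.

(2, NULL); (2, NULL); (2, NULL); (3, NULL); (4, 4); (4, 4); (4, 4); (6, 6); (NULL, 1); (NULL, 1); (NULL, 5); (NULL, 7); (NULL, 7); (NULL, 7); (NULL, NULL); (NULL, NULL)

FULL OUTER JOIN keeps every row from both sides; unmatched rows get NULL for the other side's columns.
Matching on s.stu_id = e.stu_id. A NULL in a compared column never satisfies the condition.
Matched pairs: 4; unmatched s rows kept: 7; unmatched e rows kept: 5.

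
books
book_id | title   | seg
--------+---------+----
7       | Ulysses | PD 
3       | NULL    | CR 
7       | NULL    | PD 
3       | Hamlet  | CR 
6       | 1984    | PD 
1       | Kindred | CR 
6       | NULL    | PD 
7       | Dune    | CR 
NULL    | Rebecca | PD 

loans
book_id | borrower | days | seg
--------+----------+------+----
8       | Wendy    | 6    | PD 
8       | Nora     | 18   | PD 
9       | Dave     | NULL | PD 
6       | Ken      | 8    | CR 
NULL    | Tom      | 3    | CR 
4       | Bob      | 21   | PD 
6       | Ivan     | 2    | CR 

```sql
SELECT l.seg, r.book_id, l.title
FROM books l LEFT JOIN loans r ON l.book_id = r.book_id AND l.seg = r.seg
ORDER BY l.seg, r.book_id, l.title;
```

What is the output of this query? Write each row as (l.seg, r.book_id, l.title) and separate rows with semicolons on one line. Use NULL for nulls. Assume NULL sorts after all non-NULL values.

LEFT JOIN keeps every row from `books`; unmatched rows get NULL for `loans`'s columns.
Matching on l.book_id = r.book_id AND l.seg = r.seg. A NULL in a compared column never satisfies the condition.
- l (book_id=7, seg=PD) has no partner → padded with NULL.
- l (book_id=3, seg=CR) has no partner → padded with NULL.
- l (book_id=7, seg=PD) has no partner → padded with NULL.
- l (book_id=3, seg=CR) has no partner → padded with NULL.
- l (book_id=6, seg=PD) has no partner → padded with NULL.
- l (book_id=1, seg=CR) has no partner → padded with NULL.
- l (book_id=6, seg=PD) has no partner → padded with NULL.
- l (book_id=7, seg=CR) has no partner → padded with NULL.
- l (book_id=NULL, seg=PD) has no partner → padded with NULL.
After projecting and ordering:
l.seg | r.book_id | l.title
CR | NULL | Dune
CR | NULL | Hamlet
CR | NULL | Kindred
CR | NULL | NULL
PD | NULL | 1984
PD | NULL | Rebecca
PD | NULL | Ulysses
PD | NULL | NULL
PD | NULL | NULL

(CR, NULL, Dune); (CR, NULL, Hamlet); (CR, NULL, Kindred); (CR, NULL, NULL); (PD, NULL, 1984); (PD, NULL, Rebecca); (PD, NULL, Ulysses); (PD, NULL, NULL); (PD, NULL, NULL)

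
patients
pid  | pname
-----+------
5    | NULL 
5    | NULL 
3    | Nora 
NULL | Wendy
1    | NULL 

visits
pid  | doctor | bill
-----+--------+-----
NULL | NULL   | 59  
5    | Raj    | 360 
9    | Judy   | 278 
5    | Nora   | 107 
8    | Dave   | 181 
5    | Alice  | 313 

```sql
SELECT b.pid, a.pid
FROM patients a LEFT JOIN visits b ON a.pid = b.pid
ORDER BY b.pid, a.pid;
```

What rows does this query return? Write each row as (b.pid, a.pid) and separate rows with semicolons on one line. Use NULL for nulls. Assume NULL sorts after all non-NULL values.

(5, 5); (5, 5); (5, 5); (5, 5); (5, 5); (5, 5); (NULL, 1); (NULL, 3); (NULL, NULL)

LEFT JOIN keeps every row from `patients`; unmatched rows get NULL for `visits`'s columns.
Matching on a.pid = b.pid. A NULL in a compared column never satisfies the condition.
- pid=5: 3 matching b row(s), so 3 row(s) emitted.
- pid=5: 3 matching b row(s), so 3 row(s) emitted.
- pid=3: no b row matches, row kept with b columns NULL.
- pid=NULL: no b row matches, row kept with b columns NULL.
- pid=1: no b row matches, row kept with b columns NULL.
After projecting and ordering:
b.pid | a.pid
5 | 5
5 | 5
5 | 5
5 | 5
5 | 5
5 | 5
NULL | 1
NULL | 3
NULL | NULL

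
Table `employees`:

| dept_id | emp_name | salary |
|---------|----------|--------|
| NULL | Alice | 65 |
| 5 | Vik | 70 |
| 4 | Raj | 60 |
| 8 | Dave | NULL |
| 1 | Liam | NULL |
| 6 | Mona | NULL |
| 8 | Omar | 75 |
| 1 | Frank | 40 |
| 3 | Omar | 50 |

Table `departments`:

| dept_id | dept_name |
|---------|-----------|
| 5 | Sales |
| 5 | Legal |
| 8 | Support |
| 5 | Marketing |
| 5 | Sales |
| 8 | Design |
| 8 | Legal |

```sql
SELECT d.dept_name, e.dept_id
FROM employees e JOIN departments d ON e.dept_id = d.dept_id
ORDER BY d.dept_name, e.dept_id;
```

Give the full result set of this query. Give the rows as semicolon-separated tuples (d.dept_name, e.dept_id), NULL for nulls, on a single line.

(Design, 8); (Design, 8); (Legal, 5); (Legal, 8); (Legal, 8); (Marketing, 5); (Sales, 5); (Sales, 5); (Support, 8); (Support, 8)

INNER JOIN keeps only pairs where the ON condition holds.
Matching on e.dept_id = d.dept_id. A NULL in a compared column never satisfies the condition.
- e[0] dept_id=NULL → no match; dropped.
- e[1] dept_id=5 → 4 match(es) in d → 4 row(s).
- e[2] dept_id=4 → no match; dropped.
- e[3] dept_id=8 → 3 match(es) in d → 3 row(s).
- e[4] dept_id=1 → no match; dropped.
- e[5] dept_id=6 → no match; dropped.
- e[6] dept_id=8 → 3 match(es) in d → 3 row(s).
- e[7] dept_id=1 → no match; dropped.
- e[8] dept_id=3 → no match; dropped.
After projecting and ordering:
d.dept_name | e.dept_id
Design | 8
Design | 8
Legal | 5
Legal | 8
Legal | 8
Marketing | 5
Sales | 5
Sales | 5
Support | 8
Support | 8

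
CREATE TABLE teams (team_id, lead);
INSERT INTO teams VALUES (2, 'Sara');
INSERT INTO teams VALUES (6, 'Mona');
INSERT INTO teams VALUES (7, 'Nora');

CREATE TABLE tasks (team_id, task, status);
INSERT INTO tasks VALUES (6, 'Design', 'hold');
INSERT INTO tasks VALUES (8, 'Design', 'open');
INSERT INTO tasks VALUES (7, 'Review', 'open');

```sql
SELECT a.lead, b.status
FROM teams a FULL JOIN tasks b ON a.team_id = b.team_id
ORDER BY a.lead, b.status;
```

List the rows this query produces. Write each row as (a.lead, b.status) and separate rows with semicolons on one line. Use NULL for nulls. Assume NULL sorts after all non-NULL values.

(Mona, hold); (Nora, open); (Sara, NULL); (NULL, open)

FULL OUTER JOIN keeps every row from both sides; unmatched rows get NULL for the other side's columns.
Matching on a.team_id = b.team_id.
- a (team_id=2) has no partner → padded with NULL.
- a (team_id=6) pairs with 1 row(s) of b.
- a (team_id=7) pairs with 1 row(s) of b.
- plus 1 unmatched b row(s), each kept with NULL a columns.
After projecting and ordering:
a.lead | b.status
Mona | hold
Nora | open
Sara | NULL
NULL | open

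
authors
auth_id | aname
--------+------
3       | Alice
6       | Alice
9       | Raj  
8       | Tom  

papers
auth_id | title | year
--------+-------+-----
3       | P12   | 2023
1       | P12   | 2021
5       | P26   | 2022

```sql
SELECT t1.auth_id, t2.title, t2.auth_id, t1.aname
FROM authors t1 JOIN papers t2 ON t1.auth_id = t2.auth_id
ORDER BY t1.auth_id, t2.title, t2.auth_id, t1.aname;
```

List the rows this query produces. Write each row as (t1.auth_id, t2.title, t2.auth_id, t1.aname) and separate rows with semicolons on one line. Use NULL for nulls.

(3, P12, 3, Alice)

INNER JOIN keeps only pairs where the ON condition holds.
Matching on t1.auth_id = t2.auth_id.
Matched pairs: 1.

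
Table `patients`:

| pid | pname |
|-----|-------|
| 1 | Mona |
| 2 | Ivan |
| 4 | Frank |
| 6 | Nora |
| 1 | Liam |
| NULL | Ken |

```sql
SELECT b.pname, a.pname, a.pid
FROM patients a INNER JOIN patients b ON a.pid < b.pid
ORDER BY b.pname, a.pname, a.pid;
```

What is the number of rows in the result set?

INNER JOIN keeps only pairs where the ON condition holds.
Matching on a.pid < b.pid. A NULL in a compared column never satisfies the condition.
Matched pairs: 9.
Total: 9 rows.

9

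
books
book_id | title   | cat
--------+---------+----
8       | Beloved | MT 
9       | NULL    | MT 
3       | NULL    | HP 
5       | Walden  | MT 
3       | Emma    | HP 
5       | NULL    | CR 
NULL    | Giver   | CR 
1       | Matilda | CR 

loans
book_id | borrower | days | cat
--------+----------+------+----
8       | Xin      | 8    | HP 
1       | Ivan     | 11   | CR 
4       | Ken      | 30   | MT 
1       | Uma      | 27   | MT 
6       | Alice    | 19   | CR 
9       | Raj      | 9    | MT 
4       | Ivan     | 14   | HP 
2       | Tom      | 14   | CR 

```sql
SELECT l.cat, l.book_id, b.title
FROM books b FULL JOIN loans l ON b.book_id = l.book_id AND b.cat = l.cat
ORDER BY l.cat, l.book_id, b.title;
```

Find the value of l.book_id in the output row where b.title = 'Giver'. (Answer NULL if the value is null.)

NULL

FULL OUTER JOIN keeps every row from both sides; unmatched rows get NULL for the other side's columns.
Matching on b.book_id = l.book_id AND b.cat = l.cat. A NULL in a compared column never satisfies the condition.
- b[0] book_id=8, cat=MT → no match; kept with NULLs on the l side.
- b[1] book_id=9, cat=MT → 1 match(es) in l → 1 row(s).
- b[2] book_id=3, cat=HP → no match; kept with NULLs on the l side.
- b[3] book_id=5, cat=MT → no match; kept with NULLs on the l side.
- b[4] book_id=3, cat=HP → no match; kept with NULLs on the l side.
- b[5] book_id=5, cat=CR → no match; kept with NULLs on the l side.
- b[6] book_id=NULL, cat=CR → no match; kept with NULLs on the l side.
- b[7] book_id=1, cat=CR → 1 match(es) in l → 1 row(s).
- 6 l row(s) had no b match → kept, b columns NULL.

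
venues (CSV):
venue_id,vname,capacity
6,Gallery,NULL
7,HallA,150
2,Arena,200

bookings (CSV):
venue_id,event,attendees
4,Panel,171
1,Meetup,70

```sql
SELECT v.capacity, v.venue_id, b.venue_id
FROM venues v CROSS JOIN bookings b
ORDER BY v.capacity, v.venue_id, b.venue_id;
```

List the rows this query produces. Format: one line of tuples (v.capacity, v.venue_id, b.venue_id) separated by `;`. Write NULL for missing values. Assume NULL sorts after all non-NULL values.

(150, 7, 1); (150, 7, 4); (200, 2, 1); (200, 2, 4); (NULL, 6, 1); (NULL, 6, 4)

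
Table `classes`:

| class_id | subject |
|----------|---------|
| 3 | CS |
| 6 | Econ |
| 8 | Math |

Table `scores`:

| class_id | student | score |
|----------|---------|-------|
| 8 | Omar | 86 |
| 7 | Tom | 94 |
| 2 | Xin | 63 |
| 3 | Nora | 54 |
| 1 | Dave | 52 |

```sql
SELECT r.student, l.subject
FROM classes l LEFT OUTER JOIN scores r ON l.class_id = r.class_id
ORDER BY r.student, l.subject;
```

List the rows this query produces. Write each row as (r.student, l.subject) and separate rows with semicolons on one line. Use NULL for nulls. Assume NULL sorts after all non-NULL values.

LEFT JOIN keeps every row from `classes`; unmatched rows get NULL for `scores`'s columns.
Matching on l.class_id = r.class_id.
- l[0] class_id=3 → 1 match(es) in r → 1 row(s).
- l[1] class_id=6 → no match; kept with NULLs on the r side.
- l[2] class_id=8 → 1 match(es) in r → 1 row(s).
After projecting and ordering:
r.student | l.subject
Nora | CS
Omar | Math
NULL | Econ

(Nora, CS); (Omar, Math); (NULL, Econ)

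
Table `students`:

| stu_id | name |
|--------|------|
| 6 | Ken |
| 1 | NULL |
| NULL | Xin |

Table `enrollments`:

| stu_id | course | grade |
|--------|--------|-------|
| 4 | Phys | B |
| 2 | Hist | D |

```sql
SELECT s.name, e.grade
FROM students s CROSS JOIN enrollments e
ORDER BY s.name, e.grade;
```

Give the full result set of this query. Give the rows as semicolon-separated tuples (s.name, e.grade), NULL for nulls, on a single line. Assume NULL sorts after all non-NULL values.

(Ken, B); (Ken, D); (Xin, B); (Xin, D); (NULL, B); (NULL, D)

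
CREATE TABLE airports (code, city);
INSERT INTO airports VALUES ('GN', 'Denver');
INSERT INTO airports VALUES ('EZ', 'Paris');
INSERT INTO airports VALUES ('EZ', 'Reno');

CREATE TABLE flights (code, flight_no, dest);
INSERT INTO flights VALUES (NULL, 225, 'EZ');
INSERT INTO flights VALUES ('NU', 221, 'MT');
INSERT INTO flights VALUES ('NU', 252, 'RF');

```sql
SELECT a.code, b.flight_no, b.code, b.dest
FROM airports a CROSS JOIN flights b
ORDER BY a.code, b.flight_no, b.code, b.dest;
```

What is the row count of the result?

9

CROSS JOIN pairs every row of `airports` with every row of `flights`: 3 × 3 = 9 rows.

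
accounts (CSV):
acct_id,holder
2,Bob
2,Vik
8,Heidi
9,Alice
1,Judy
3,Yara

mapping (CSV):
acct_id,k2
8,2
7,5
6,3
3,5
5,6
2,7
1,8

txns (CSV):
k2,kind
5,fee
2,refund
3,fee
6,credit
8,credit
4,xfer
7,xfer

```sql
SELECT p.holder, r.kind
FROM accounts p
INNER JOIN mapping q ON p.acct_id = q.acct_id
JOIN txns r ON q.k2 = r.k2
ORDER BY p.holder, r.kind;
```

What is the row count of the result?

Step 1 — p INNER JOIN q on acct_id → 5 row(s).
Then INNER JOIN `txns r` on k2: keep only rows whose q.k2 appears in r.
Result: 5 row(s).

5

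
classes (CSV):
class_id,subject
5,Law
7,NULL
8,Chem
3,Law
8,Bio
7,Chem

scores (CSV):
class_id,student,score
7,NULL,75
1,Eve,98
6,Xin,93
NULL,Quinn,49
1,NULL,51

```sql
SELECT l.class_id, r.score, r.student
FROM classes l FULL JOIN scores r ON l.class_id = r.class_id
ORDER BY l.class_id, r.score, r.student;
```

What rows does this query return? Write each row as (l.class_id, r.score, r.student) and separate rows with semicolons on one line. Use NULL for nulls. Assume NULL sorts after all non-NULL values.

FULL OUTER JOIN keeps every row from both sides; unmatched rows get NULL for the other side's columns.
Matching on l.class_id = r.class_id. A NULL in a compared column never satisfies the condition.
Matched pairs: 2; unmatched l rows kept: 4; unmatched r rows kept: 4.

(3, NULL, NULL); (5, NULL, NULL); (7, 75, NULL); (7, 75, NULL); (8, NULL, NULL); (8, NULL, NULL); (NULL, 49, Quinn); (NULL, 51, NULL); (NULL, 93, Xin); (NULL, 98, Eve)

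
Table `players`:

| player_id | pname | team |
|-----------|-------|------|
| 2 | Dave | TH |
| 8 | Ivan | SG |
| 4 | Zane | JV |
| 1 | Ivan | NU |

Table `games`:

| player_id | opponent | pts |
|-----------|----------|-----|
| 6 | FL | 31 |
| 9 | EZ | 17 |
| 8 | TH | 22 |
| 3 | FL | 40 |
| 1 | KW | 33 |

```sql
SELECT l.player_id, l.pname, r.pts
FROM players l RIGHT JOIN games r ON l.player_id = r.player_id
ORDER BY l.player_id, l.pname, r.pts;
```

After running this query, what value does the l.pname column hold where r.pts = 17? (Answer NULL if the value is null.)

NULL

RIGHT JOIN keeps every row from `games`; unmatched rows get NULL for `players`'s columns.
Matching on l.player_id = r.player_id.
Matched pairs: 2; unmatched r rows kept: 3.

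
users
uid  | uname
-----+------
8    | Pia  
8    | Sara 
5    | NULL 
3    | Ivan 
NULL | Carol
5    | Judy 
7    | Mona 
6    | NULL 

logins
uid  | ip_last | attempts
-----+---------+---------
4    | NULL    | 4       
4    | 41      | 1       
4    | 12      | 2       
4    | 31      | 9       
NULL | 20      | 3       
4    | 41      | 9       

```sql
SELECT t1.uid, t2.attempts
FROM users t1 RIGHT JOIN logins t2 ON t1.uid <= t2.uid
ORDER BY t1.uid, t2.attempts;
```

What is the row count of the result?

6

RIGHT JOIN keeps every row from `logins`; unmatched rows get NULL for `users`'s columns.
Matching on t1.uid <= t2.uid. A NULL in a compared column never satisfies the condition.
Matched pairs: 5; unmatched t2 rows kept: 1.
Total: 5 matched + 1 padded = 6 rows.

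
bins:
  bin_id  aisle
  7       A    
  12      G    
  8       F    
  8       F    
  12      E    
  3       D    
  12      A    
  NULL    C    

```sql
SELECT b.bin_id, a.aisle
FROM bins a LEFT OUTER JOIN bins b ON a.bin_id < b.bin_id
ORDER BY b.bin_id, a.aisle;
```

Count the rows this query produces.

21

LEFT JOIN keeps every row from `bins a`; unmatched rows get NULL for `bins b`'s columns.
Matching on a.bin_id < b.bin_id. A NULL in a compared column never satisfies the condition.
Matched pairs: 17; unmatched a rows kept: 4.
Total: 17 matched + 4 padded = 21 rows.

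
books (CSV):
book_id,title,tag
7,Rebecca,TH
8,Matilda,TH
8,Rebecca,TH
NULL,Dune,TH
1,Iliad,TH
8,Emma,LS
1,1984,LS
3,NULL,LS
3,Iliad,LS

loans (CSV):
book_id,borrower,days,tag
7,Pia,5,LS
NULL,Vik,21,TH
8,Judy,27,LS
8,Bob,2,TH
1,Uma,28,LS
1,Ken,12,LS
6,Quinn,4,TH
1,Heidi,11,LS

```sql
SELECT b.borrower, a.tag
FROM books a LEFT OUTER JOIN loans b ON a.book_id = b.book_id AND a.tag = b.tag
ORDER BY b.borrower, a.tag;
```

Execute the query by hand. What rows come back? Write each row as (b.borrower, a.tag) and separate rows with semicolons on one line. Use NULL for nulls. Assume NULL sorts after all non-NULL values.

LEFT JOIN keeps every row from `books`; unmatched rows get NULL for `loans`'s columns.
Matching on a.book_id = b.book_id AND a.tag = b.tag. A NULL in a compared column never satisfies the condition.
- book_id=7, tag=TH: no b row matches, row kept with b columns NULL.
- book_id=8, tag=TH: 1 matching b row(s), so 1 row(s) emitted.
- book_id=8, tag=TH: 1 matching b row(s), so 1 row(s) emitted.
- book_id=NULL, tag=TH: no b row matches, row kept with b columns NULL.
- book_id=1, tag=TH: no b row matches, row kept with b columns NULL.
- book_id=8, tag=LS: 1 matching b row(s), so 1 row(s) emitted.
- book_id=1, tag=LS: 3 matching b row(s), so 3 row(s) emitted.
- book_id=3, tag=LS: no b row matches, row kept with b columns NULL.
- book_id=3, tag=LS: no b row matches, row kept with b columns NULL.

(Bob, TH); (Bob, TH); (Heidi, LS); (Judy, LS); (Ken, LS); (Uma, LS); (NULL, LS); (NULL, LS); (NULL, TH); (NULL, TH); (NULL, TH)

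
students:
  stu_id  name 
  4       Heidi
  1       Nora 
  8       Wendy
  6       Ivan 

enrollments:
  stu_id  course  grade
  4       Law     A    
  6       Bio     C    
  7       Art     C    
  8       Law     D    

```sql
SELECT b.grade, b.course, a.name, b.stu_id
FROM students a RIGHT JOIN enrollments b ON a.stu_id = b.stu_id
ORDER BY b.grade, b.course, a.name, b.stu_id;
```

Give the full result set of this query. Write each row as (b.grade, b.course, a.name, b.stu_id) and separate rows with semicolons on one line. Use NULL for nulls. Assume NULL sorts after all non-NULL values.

(A, Law, Heidi, 4); (C, Art, NULL, 7); (C, Bio, Ivan, 6); (D, Law, Wendy, 8)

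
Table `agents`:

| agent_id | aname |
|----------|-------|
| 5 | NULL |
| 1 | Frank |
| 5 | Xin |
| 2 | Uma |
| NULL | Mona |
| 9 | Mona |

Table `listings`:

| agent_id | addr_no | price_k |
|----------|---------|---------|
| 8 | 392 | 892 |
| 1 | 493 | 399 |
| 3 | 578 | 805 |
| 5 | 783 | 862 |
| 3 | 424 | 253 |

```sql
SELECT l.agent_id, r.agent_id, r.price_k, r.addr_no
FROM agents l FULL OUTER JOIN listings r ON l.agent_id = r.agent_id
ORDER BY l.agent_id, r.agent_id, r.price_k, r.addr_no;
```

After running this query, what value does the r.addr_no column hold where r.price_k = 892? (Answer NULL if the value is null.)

FULL OUTER JOIN keeps every row from both sides; unmatched rows get NULL for the other side's columns.
Matching on l.agent_id = r.agent_id. A NULL in a compared column never satisfies the condition.
- l (agent_id=5) pairs with 1 row(s) of r.
- l (agent_id=1) pairs with 1 row(s) of r.
- l (agent_id=5) pairs with 1 row(s) of r.
- l (agent_id=2) has no partner → padded with NULL.
- l (agent_id=NULL) has no partner → padded with NULL.
- l (agent_id=9) has no partner → padded with NULL.
- 3 r row(s) had no l match → kept, l columns NULL.

392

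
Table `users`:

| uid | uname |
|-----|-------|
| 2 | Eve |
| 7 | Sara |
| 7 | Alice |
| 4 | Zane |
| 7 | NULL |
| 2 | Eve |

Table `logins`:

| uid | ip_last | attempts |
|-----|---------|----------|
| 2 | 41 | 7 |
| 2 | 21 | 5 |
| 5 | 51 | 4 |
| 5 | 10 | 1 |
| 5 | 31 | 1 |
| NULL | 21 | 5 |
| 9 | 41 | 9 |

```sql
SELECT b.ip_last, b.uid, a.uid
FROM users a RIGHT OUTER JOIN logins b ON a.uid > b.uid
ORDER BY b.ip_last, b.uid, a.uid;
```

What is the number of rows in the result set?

RIGHT JOIN keeps every row from `logins`; unmatched rows get NULL for `users`'s columns.
Matching on a.uid > b.uid. A NULL in a compared column never satisfies the condition.
- a (uid=2) has no partner in b.
- a (uid=7) pairs with 5 row(s) of b.
- a (uid=7) pairs with 5 row(s) of b.
- a (uid=4) pairs with 2 row(s) of b.
- a (uid=7) pairs with 5 row(s) of b.
- a (uid=2) has no partner in b.
- 2 b row(s) had no a match → kept, a columns NULL.
Total: 17 matched + 2 padded = 19 rows.

19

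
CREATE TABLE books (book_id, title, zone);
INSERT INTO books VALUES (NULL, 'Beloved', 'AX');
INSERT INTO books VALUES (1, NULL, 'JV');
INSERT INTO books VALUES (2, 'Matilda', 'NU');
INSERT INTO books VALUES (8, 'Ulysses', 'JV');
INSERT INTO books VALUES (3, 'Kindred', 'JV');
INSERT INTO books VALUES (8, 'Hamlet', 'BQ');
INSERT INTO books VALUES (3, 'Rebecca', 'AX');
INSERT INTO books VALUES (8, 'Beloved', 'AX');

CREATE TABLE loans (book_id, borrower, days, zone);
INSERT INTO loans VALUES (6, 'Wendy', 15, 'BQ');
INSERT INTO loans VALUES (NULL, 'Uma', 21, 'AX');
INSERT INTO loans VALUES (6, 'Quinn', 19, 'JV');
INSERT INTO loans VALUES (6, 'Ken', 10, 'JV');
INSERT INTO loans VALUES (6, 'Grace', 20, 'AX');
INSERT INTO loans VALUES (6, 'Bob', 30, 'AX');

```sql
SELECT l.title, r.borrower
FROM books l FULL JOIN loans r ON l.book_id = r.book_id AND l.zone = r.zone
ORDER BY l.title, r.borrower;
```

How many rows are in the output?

14

FULL OUTER JOIN keeps every row from both sides; unmatched rows get NULL for the other side's columns.
Matching on l.book_id = r.book_id AND l.zone = r.zone. A NULL in a compared column never satisfies the condition.
Matched pairs: 0; unmatched l rows kept: 8; unmatched r rows kept: 6.
Total: 0 matched + 14 padded = 14 rows.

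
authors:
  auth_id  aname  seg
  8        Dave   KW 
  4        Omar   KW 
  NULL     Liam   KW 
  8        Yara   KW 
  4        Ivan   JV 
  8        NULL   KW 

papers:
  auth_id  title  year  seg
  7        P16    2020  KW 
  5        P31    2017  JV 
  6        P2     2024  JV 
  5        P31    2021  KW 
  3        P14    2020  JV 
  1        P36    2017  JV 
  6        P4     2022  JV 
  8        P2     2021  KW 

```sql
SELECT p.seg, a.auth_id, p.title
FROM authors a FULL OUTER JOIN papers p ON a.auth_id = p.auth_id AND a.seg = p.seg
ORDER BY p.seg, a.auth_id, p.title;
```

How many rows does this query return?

13

FULL OUTER JOIN keeps every row from both sides; unmatched rows get NULL for the other side's columns.
Matching on a.auth_id = p.auth_id AND a.seg = p.seg. A NULL in a compared column never satisfies the condition.
- a row (auth_id=8, seg=KW): matches 1 p row(s) → 1 output row(s).
- a row (auth_id=4, seg=KW): no match → kept, p columns NULL.
- a row (auth_id=NULL, seg=KW): no match → kept, p columns NULL.
- a row (auth_id=8, seg=KW): matches 1 p row(s) → 1 output row(s).
- a row (auth_id=4, seg=JV): no match → kept, p columns NULL.
- a row (auth_id=8, seg=KW): matches 1 p row(s) → 1 output row(s).
- 7 row(s) from p found no a partner → padded with NULL.
Total: 3 matched + 10 padded = 13 rows.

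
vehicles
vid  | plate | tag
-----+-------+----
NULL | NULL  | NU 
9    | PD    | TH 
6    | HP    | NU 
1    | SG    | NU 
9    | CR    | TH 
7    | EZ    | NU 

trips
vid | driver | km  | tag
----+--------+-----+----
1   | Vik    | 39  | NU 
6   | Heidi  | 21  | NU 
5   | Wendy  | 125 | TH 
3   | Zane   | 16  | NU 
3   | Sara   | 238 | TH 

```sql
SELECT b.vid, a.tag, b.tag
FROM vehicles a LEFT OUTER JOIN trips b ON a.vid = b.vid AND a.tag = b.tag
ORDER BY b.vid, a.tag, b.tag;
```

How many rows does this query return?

6

LEFT JOIN keeps every row from `vehicles`; unmatched rows get NULL for `trips`'s columns.
Matching on a.vid = b.vid AND a.tag = b.tag. A NULL in a compared column never satisfies the condition.
Matched pairs: 2; unmatched a rows kept: 4.
Total: 2 matched + 4 padded = 6 rows.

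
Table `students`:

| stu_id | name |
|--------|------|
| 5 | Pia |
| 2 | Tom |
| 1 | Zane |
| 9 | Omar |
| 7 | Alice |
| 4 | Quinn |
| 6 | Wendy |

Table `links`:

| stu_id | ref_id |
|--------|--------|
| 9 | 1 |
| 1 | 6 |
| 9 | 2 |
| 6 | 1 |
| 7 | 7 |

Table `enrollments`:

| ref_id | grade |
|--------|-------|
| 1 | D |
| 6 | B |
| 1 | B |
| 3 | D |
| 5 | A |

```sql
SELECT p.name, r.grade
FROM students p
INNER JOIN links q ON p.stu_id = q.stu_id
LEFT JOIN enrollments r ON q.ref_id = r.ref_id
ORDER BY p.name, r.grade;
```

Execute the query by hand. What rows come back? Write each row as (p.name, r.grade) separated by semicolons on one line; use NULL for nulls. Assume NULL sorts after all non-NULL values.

(Alice, NULL); (Omar, B); (Omar, D); (Omar, NULL); (Wendy, B); (Wendy, D); (Zane, B)

Evaluate left to right. First `students p INNER JOIN links q` on stu_id: 5 row(s).
Then LEFT JOIN `enrollments r` on ref_id: each of those 5 rows is kept; rows whose q.ref_id has no match in r get NULL for r's columns.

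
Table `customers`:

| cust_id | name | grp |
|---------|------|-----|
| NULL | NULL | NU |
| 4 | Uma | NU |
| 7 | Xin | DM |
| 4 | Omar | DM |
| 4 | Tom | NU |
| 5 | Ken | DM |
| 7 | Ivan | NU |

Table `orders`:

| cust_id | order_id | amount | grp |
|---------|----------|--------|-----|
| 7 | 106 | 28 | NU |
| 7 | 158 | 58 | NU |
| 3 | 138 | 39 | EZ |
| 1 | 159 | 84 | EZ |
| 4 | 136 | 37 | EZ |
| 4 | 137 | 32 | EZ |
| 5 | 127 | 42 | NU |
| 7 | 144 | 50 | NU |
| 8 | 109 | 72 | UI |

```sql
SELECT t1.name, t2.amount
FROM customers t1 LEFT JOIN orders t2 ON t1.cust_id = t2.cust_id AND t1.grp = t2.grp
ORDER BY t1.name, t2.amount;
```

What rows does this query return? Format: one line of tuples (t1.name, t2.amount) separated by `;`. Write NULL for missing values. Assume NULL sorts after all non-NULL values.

(Ivan, 28); (Ivan, 50); (Ivan, 58); (Ken, NULL); (Omar, NULL); (Tom, NULL); (Uma, NULL); (Xin, NULL); (NULL, NULL)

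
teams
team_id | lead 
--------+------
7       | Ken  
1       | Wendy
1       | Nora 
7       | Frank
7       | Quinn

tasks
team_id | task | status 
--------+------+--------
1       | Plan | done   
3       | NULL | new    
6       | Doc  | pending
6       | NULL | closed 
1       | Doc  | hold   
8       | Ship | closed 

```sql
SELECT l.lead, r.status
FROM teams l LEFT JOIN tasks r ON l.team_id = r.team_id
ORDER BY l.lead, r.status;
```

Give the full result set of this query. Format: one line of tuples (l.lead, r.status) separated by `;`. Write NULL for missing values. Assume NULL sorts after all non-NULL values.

LEFT JOIN keeps every row from `teams`; unmatched rows get NULL for `tasks`'s columns.
Matching on l.team_id = r.team_id.
Matched pairs: 4; unmatched l rows kept: 3.

(Frank, NULL); (Ken, NULL); (Nora, done); (Nora, hold); (Quinn, NULL); (Wendy, done); (Wendy, hold)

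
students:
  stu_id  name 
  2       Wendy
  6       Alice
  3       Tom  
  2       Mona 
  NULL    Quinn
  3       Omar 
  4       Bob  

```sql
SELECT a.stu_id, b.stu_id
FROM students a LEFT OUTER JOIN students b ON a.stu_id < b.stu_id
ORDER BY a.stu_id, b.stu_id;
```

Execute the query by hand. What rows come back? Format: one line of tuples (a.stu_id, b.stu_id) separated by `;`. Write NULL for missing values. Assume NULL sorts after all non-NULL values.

LEFT JOIN keeps every row from `students a`; unmatched rows get NULL for `students b`'s columns.
Matching on a.stu_id < b.stu_id. A NULL in a compared column never satisfies the condition.
Matched pairs: 13; unmatched a rows kept: 2.

(2, 3); (2, 3); (2, 3); (2, 3); (2, 4); (2, 4); (2, 6); (2, 6); (3, 4); (3, 4); (3, 6); (3, 6); (4, 6); (6, NULL); (NULL, NULL)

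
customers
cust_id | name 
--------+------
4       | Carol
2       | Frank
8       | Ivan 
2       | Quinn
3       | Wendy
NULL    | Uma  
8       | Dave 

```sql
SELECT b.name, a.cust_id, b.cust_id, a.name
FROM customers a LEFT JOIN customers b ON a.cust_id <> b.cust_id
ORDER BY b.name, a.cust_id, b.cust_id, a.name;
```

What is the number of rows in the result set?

27

LEFT JOIN keeps every row from `customers a`; unmatched rows get NULL for `customers b`'s columns.
Matching on a.cust_id <> b.cust_id. A NULL in a compared column never satisfies the condition.
Matched pairs: 26; unmatched a rows kept: 1.
Total: 26 matched + 1 padded = 27 rows.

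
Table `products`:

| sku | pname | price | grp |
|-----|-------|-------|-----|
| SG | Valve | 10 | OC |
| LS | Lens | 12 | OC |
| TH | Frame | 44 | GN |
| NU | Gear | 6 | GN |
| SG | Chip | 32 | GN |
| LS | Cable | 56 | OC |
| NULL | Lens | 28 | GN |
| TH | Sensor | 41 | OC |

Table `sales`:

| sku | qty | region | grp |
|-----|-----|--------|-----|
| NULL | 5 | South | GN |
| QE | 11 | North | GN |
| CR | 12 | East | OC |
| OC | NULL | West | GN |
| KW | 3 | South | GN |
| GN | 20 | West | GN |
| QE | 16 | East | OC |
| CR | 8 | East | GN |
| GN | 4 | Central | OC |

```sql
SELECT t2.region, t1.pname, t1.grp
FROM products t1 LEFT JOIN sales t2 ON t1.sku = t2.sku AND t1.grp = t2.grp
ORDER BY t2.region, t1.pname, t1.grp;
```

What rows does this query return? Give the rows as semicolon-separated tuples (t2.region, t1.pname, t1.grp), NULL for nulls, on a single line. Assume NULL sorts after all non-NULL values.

(NULL, Cable, OC); (NULL, Chip, GN); (NULL, Frame, GN); (NULL, Gear, GN); (NULL, Lens, GN); (NULL, Lens, OC); (NULL, Sensor, OC); (NULL, Valve, OC)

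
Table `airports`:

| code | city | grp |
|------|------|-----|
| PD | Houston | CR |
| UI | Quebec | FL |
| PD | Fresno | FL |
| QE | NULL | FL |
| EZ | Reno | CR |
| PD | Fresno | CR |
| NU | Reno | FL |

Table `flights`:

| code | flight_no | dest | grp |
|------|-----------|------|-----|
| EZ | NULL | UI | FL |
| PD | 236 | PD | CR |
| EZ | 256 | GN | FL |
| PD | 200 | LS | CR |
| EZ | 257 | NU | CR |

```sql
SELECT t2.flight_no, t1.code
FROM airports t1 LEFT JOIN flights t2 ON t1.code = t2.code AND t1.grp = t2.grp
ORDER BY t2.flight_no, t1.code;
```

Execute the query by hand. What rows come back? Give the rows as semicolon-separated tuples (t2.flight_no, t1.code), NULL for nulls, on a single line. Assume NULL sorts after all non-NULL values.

(200, PD); (200, PD); (236, PD); (236, PD); (257, EZ); (NULL, NU); (NULL, PD); (NULL, QE); (NULL, UI)

LEFT JOIN keeps every row from `airports`; unmatched rows get NULL for `flights`'s columns.
Matching on t1.code = t2.code AND t1.grp = t2.grp.
- code=PD, grp=CR: 2 matching t2 row(s), so 2 row(s) emitted.
- code=UI, grp=FL: no t2 row matches, row kept with t2 columns NULL.
- code=PD, grp=FL: no t2 row matches, row kept with t2 columns NULL.
- code=QE, grp=FL: no t2 row matches, row kept with t2 columns NULL.
- code=EZ, grp=CR: 1 matching t2 row(s), so 1 row(s) emitted.
- code=PD, grp=CR: 2 matching t2 row(s), so 2 row(s) emitted.
- code=NU, grp=FL: no t2 row matches, row kept with t2 columns NULL.
After projecting and ordering:
t2.flight_no | t1.code
200 | PD
200 | PD
236 | PD
236 | PD
257 | EZ
NULL | NU
NULL | PD
NULL | QE
NULL | UI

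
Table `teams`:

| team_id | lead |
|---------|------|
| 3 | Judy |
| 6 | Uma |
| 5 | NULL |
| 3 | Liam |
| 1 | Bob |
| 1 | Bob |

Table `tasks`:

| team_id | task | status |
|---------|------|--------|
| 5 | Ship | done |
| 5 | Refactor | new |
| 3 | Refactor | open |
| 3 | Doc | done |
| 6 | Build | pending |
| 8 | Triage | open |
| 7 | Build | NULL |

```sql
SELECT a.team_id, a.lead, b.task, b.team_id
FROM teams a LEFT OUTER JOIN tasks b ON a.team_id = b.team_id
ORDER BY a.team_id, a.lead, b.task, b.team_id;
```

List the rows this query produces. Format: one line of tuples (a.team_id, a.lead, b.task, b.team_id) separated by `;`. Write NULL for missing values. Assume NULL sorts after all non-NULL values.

LEFT JOIN keeps every row from `teams`; unmatched rows get NULL for `tasks`'s columns.
Matching on a.team_id = b.team_id.
Matched pairs: 7; unmatched a rows kept: 2.

(1, Bob, NULL, NULL); (1, Bob, NULL, NULL); (3, Judy, Doc, 3); (3, Judy, Refactor, 3); (3, Liam, Doc, 3); (3, Liam, Refactor, 3); (5, NULL, Refactor, 5); (5, NULL, Ship, 5); (6, Uma, Build, 6)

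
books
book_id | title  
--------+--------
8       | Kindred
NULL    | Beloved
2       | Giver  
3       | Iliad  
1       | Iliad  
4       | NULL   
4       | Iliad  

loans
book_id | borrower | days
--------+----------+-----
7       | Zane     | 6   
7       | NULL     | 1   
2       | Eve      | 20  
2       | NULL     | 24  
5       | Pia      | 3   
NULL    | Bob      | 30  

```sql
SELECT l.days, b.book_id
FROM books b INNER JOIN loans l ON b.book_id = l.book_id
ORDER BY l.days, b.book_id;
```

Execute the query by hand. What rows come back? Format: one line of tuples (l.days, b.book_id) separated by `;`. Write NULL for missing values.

(20, 2); (24, 2)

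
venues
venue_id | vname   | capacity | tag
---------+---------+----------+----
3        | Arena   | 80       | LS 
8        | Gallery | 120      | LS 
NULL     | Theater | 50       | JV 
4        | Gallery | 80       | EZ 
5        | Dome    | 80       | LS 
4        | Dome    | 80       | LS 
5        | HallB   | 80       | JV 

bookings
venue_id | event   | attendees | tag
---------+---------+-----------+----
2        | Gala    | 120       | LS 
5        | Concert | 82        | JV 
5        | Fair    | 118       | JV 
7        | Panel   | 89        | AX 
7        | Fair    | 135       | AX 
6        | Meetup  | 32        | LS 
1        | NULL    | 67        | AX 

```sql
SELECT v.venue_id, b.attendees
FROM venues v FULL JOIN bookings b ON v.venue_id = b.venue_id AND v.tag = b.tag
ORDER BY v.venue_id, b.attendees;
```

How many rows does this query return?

13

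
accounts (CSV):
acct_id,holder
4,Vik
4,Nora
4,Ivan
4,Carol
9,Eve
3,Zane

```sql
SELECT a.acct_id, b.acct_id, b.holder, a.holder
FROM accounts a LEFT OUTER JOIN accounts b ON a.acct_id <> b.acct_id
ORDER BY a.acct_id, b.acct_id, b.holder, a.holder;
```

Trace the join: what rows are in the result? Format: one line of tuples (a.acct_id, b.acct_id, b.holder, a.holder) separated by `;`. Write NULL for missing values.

LEFT JOIN keeps every row from `accounts a`; unmatched rows get NULL for `accounts b`'s columns.
Matching on a.acct_id <> b.acct_id.
- a row (acct_id=4): matches 2 b row(s) → 2 output row(s).
- a row (acct_id=4): matches 2 b row(s) → 2 output row(s).
- a row (acct_id=4): matches 2 b row(s) → 2 output row(s).
- a row (acct_id=4): matches 2 b row(s) → 2 output row(s).
- a row (acct_id=9): matches 5 b row(s) → 5 output row(s).
- a row (acct_id=3): matches 5 b row(s) → 5 output row(s).

(3, 4, Carol, Zane); (3, 4, Ivan, Zane); (3, 4, Nora, Zane); (3, 4, Vik, Zane); (3, 9, Eve, Zane); (4, 3, Zane, Carol); (4, 3, Zane, Ivan); (4, 3, Zane, Nora); (4, 3, Zane, Vik); (4, 9, Eve, Carol); (4, 9, Eve, Ivan); (4, 9, Eve, Nora); (4, 9, Eve, Vik); (9, 3, Zane, Eve); (9, 4, Carol, Eve); (9, 4, Ivan, Eve); (9, 4, Nora, Eve); (9, 4, Vik, Eve)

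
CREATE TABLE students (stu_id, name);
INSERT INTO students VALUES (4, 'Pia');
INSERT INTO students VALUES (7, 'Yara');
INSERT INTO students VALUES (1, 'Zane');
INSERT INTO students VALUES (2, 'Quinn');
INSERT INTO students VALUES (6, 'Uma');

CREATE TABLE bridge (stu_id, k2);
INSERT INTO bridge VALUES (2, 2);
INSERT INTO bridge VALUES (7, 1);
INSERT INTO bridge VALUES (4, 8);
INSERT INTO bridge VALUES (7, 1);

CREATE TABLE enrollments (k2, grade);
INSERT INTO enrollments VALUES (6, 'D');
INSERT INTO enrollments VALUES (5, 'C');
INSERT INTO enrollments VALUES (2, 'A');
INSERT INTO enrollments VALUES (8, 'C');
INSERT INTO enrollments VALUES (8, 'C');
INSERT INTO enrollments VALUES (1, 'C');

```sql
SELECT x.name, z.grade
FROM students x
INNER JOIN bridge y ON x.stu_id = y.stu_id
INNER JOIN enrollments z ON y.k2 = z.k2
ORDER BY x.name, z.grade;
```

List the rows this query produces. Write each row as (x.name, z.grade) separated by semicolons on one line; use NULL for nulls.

Joins associate left-to-right: students INNER JOIN bridge on stu_id gives 4 intermediate row(s).
Then INNER JOIN `enrollments z` on k2: keep only rows whose y.k2 appears in z.

(Pia, C); (Pia, C); (Quinn, A); (Yara, C); (Yara, C)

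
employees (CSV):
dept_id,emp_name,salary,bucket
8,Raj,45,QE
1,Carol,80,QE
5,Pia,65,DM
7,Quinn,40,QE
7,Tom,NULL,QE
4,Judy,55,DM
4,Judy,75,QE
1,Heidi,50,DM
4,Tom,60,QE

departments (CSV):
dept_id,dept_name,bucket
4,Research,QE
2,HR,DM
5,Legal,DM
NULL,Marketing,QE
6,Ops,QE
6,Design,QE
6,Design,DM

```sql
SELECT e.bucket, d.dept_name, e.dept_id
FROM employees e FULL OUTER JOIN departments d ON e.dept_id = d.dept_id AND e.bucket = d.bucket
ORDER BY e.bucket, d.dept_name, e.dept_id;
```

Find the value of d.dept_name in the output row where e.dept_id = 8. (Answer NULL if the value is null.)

NULL

FULL OUTER JOIN keeps every row from both sides; unmatched rows get NULL for the other side's columns.
Matching on e.dept_id = d.dept_id AND e.bucket = d.bucket. A NULL in a compared column never satisfies the condition.
- e[0] dept_id=8, bucket=QE → no match; kept with NULLs on the d side.
- e[1] dept_id=1, bucket=QE → no match; kept with NULLs on the d side.
- e[2] dept_id=5, bucket=DM → 1 match(es) in d → 1 row(s).
- e[3] dept_id=7, bucket=QE → no match; kept with NULLs on the d side.
- e[4] dept_id=7, bucket=QE → no match; kept with NULLs on the d side.
- e[5] dept_id=4, bucket=DM → no match; kept with NULLs on the d side.
- e[6] dept_id=4, bucket=QE → 1 match(es) in d → 1 row(s).
- e[7] dept_id=1, bucket=DM → no match; kept with NULLs on the d side.
- e[8] dept_id=4, bucket=QE → 1 match(es) in d → 1 row(s).
- 5 row(s) from d found no e partner → padded with NULL.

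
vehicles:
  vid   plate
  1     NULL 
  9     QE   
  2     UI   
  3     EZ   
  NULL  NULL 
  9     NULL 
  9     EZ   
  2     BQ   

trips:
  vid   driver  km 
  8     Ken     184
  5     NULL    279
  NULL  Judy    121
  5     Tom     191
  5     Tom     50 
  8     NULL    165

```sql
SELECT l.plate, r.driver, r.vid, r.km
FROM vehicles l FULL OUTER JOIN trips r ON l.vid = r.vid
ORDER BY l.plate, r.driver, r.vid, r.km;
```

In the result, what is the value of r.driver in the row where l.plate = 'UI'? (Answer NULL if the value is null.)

NULL

FULL OUTER JOIN keeps every row from both sides; unmatched rows get NULL for the other side's columns.
Matching on l.vid = r.vid. A NULL in a compared column never satisfies the condition.
- l (vid=1) has no partner → padded with NULL.
- l (vid=9) has no partner → padded with NULL.
- l (vid=2) has no partner → padded with NULL.
- l (vid=3) has no partner → padded with NULL.
- l (vid=NULL) has no partner → padded with NULL.
- l (vid=9) has no partner → padded with NULL.
- l (vid=9) has no partner → padded with NULL.
- l (vid=2) has no partner → padded with NULL.
- plus 6 unmatched r row(s), each kept with NULL l columns.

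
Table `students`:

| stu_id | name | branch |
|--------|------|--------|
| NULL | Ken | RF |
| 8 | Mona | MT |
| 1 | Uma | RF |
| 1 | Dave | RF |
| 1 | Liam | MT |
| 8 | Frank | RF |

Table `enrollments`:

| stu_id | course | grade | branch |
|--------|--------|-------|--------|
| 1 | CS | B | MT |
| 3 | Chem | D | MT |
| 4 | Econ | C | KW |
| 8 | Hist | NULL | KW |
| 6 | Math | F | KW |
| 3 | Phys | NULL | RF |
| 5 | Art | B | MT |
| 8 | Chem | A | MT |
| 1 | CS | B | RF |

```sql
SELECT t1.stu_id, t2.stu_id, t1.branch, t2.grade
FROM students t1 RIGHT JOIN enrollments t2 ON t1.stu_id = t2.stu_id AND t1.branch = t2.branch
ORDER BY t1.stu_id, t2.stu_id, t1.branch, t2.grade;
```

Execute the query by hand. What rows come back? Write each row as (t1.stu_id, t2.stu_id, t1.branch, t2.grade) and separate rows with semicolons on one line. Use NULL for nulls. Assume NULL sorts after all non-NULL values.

(1, 1, MT, B); (1, 1, RF, B); (1, 1, RF, B); (8, 8, MT, A); (NULL, 3, NULL, D); (NULL, 3, NULL, NULL); (NULL, 4, NULL, C); (NULL, 5, NULL, B); (NULL, 6, NULL, F); (NULL, 8, NULL, NULL)

RIGHT JOIN keeps every row from `enrollments`; unmatched rows get NULL for `students`'s columns.
Matching on t1.stu_id = t2.stu_id AND t1.branch = t2.branch. A NULL in a compared column never satisfies the condition.
- t1 (stu_id=NULL, branch=RF) has no partner in t2.
- t1 (stu_id=8, branch=MT) pairs with 1 row(s) of t2.
- t1 (stu_id=1, branch=RF) pairs with 1 row(s) of t2.
- t1 (stu_id=1, branch=RF) pairs with 1 row(s) of t2.
- t1 (stu_id=1, branch=MT) pairs with 1 row(s) of t2.
- t1 (stu_id=8, branch=RF) has no partner in t2.
- 6 t2 row(s) had no t1 match → kept, t1 columns NULL.
After projecting and ordering:
t1.stu_id | t2.stu_id | t1.branch | t2.grade
1 | 1 | MT | B
1 | 1 | RF | B
1 | 1 | RF | B
8 | 8 | MT | A
NULL | 3 | NULL | D
NULL | 3 | NULL | NULL
NULL | 4 | NULL | C
NULL | 5 | NULL | B
NULL | 6 | NULL | F
NULL | 8 | NULL | NULL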